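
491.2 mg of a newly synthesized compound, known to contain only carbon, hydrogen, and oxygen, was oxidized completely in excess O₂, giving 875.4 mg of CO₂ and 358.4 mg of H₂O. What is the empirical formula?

mol C = 0.8754 g CO₂ ÷ 44.009 g/mol = 0.019891 mol
mol H = 2 × 0.3584 g H₂O ÷ 18.015 g/mol = 0.039789 mol
mass O = 0.4912 − (0.23892 + 0.040107) = 0.21218 g → mol O = 0.21218 ÷ 15.999 = 0.013262 mol
Divide by the smallest (0.013262 mol): C 1.500, H 3.000, O 1.000
Multiplying each by 2 gives whole numbers: C 3.00, H 6.00, O 2.00

C3H6O2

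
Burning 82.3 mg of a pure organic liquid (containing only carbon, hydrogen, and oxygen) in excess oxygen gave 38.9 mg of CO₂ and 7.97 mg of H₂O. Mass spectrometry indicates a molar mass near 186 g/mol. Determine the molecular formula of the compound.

C2H2O10

mol C = 0.0389 g CO₂ ÷ 44.009 g/mol = 0.0008839 mol
mol H = 2 × 0.00797 g H₂O ÷ 18.015 g/mol = 0.0008848 mol
mass O = 0.0823 − (0.01062 + 0.0008919) = 0.07079 g → mol O = 0.07079 ÷ 15.999 = 0.004425 mol
Divide by the smallest (0.0008839 mol): C 1.000, H 1.001, O 5.006
Empirical formula: CHO5
Empirical-formula mass = 93.01 g/mol; 186 ÷ 93.01 ≈ 2, so the molecular formula is C2H2O10.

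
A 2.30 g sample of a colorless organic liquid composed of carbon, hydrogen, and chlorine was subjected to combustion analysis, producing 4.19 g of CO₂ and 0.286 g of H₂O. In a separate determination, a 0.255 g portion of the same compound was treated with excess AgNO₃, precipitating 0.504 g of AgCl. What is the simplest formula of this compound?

C3HCl

mol C = 4.19 g CO₂ ÷ 44.009 g/mol = 0.09521 mol
mol H = 2 × 0.286 g H₂O ÷ 18.015 g/mol = 0.03175 mol
From the AgCl data: mol Cl per gram of compound = (0.504 ÷ 143.318) ÷ 0.255 = 0.01379 mol/g, so in the 2.30 g combustion sample mol Cl = 0.03172 mol
Divide by the smallest (0.03172 mol): C 3.002, H 1.001, Cl 1.000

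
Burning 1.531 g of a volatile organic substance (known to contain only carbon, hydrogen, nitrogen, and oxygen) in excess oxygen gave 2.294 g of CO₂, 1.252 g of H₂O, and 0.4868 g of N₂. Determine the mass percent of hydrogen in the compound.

mol C = 2.294 g CO₂ ÷ 44.009 g/mol = 0.052126 mol
mol H = 2 × 1.252 g H₂O ÷ 18.015 g/mol = 0.13900 mol
mol N = 2 × 0.4868 g N₂ ÷ 28.014 g/mol = 0.034754 mol
mass O = 1.531 − (0.62608 + 0.14011 + 0.48680) = 0.27801 g → mol O = 0.27801 ÷ 15.999 = 0.017377 mol
mass % H = 0.14011 g ÷ 1.531 g × 100%

9.15%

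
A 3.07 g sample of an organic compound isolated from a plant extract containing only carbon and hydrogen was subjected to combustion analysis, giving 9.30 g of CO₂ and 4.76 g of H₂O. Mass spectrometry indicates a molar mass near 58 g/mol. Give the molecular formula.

mol C = 9.30 g CO₂ ÷ 44.009 g/mol = 0.2113 mol
mol H = 2 × 4.76 g H₂O ÷ 18.015 g/mol = 0.5284 mol
Divide by the smallest (0.2113 mol): C 1.000, H 2.501
Multiplying each by 2 gives whole numbers: C 2.00, H 5.00
Empirical formula: C2H5
Empirical-formula mass = 29.06 g/mol; 58 ÷ 29.06 ≈ 2, so the molecular formula is C4H10.

C4H10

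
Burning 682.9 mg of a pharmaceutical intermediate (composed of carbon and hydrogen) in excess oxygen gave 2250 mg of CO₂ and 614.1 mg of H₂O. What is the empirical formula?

mol C = 2.250 g CO₂ ÷ 44.009 g/mol = 0.051126 mol
mol H = 2 × 0.6141 g H₂O ÷ 18.015 g/mol = 0.068177 mol
Divide by the smallest (0.051126 mol): C 1.000, H 1.334
Multiplying each by 3 gives whole numbers: C 3.00, H 4.00

C3H4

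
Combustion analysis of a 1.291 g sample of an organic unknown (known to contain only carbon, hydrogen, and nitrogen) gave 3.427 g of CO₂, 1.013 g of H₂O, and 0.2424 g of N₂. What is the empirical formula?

C9H13N2

mol C = 3.427 g CO₂ ÷ 44.009 g/mol = 0.077870 mol
mol H = 2 × 1.013 g H₂O ÷ 18.015 g/mol = 0.11246 mol
mol N = 2 × 0.2424 g N₂ ÷ 28.014 g/mol = 0.017306 mol
Divide by the smallest (0.017306 mol): C 4.500, H 6.499, N 1.000
Multiplying each by 2 gives whole numbers: C 9.00, H 13.00, N 2.00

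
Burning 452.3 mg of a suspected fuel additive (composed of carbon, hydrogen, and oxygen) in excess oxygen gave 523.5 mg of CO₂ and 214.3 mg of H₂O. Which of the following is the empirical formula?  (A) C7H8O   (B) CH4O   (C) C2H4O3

(C) C2H4O3

mol C = 0.5235 g CO₂ ÷ 44.009 g/mol = 0.011895 mol
mol H = 2 × 0.2143 g H₂O ÷ 18.015 g/mol = 0.023791 mol
mass O = 0.4523 − (0.14287 + 0.023982) = 0.28544 g → mol O = 0.28544 ÷ 15.999 = 0.017841 mol
Divide by the smallest (0.011895 mol): C 1.000, H 2.000, O 1.500
Multiplying each by 2 gives whole numbers: C 2.00, H 4.00, O 3.00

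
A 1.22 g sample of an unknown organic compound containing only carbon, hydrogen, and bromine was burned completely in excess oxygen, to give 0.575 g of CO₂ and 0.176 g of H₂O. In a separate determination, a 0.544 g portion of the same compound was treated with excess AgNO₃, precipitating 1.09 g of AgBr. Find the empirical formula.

mol C = 0.575 g CO₂ ÷ 44.009 g/mol = 0.01307 mol
mol H = 2 × 0.176 g H₂O ÷ 18.015 g/mol = 0.01954 mol
From the AgBr data: mol Br per gram of compound = (1.09 ÷ 187.772) ÷ 0.544 = 0.01067 mol/g, so in the 1.22 g combustion sample mol Br = 0.01302 mol
Divide by the smallest (0.01302 mol): C 1.004, H 1.501, Br 1.000
Multiplying each by 2 gives whole numbers: C 2.01, H 3.00, Br 2.00

C2H3Br2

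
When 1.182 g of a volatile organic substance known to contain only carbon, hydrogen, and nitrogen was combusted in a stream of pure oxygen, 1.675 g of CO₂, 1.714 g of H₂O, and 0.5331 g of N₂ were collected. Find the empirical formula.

CH5N

mol C = 1.675 g CO₂ ÷ 44.009 g/mol = 0.038060 mol
mol H = 2 × 1.714 g H₂O ÷ 18.015 g/mol = 0.19029 mol
mol N = 2 × 0.5331 g N₂ ÷ 28.014 g/mol = 0.038060 mol
Divide by the smallest (0.038060 mol): C 1.000, H 5.000, N 1.000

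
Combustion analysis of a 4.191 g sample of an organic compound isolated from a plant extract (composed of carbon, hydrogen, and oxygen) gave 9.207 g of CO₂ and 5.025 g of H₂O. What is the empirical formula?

mol C = 9.207 g CO₂ ÷ 44.009 g/mol = 0.20921 mol
mol H = 2 × 5.025 g H₂O ÷ 18.015 g/mol = 0.55787 mol
mass O = 4.191 − (2.5128 + 0.56233) = 1.1159 g → mol O = 1.1159 ÷ 15.999 = 0.069747 mol
Divide by the smallest (0.069747 mol): C 3.000, H 7.998, O 1.000

C3H8O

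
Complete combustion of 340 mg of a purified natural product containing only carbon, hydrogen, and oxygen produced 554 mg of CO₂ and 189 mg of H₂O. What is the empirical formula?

C6H10O5

mol C = 0.554 g CO₂ ÷ 44.009 g/mol = 0.01259 mol
mol H = 2 × 0.189 g H₂O ÷ 18.015 g/mol = 0.02098 mol
mass O = 0.340 − (0.1512 + 0.02115) = 0.1677 g → mol O = 0.1677 ÷ 15.999 = 0.01048 mol
Divide by the smallest (0.01048 mol): C 1.201, H 2.002, O 1.000
Multiplying each by 5 gives whole numbers: C 6.01, H 10.01, O 5.00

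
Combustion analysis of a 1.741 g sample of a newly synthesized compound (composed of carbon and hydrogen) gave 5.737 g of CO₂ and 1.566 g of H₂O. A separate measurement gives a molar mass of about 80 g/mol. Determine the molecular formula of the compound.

C6H8

mol C = 5.737 g CO₂ ÷ 44.009 g/mol = 0.13036 mol
mol H = 2 × 1.566 g H₂O ÷ 18.015 g/mol = 0.17386 mol
Divide by the smallest (0.13036 mol): C 1.000, H 1.334
Multiplying each by 3 gives whole numbers: C 3.00, H 4.00
Empirical formula: C3H4
Empirical-formula mass = 40.06 g/mol; 80 ÷ 40.06 ≈ 2, so the molecular formula is C6H8.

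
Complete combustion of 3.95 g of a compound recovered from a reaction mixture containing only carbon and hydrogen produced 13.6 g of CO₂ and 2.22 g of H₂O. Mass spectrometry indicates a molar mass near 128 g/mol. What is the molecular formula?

mol C = 13.6 g CO₂ ÷ 44.009 g/mol = 0.3090 mol
mol H = 2 × 2.22 g H₂O ÷ 18.015 g/mol = 0.2465 mol
Divide by the smallest (0.2465 mol): C 1.254, H 1.000
Multiplying each by 4 gives whole numbers: C 5.02, H 4.00
Empirical formula: C5H4
Empirical-formula mass = 64.09 g/mol; 128 ÷ 64.09 ≈ 2, so the molecular formula is C10H8.

C10H8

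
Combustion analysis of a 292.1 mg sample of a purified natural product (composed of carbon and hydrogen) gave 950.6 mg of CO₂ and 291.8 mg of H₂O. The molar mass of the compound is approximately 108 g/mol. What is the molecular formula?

mol C = 0.9506 g CO₂ ÷ 44.009 g/mol = 0.021600 mol
mol H = 2 × 0.2918 g H₂O ÷ 18.015 g/mol = 0.032395 mol
Divide by the smallest (0.021600 mol): C 1.000, H 1.500
Multiplying each by 2 gives whole numbers: C 2.00, H 3.00
Empirical formula: C2H3
Empirical-formula mass = 27.05 g/mol; 108 ÷ 27.05 ≈ 4, so the molecular formula is C8H12.

C8H12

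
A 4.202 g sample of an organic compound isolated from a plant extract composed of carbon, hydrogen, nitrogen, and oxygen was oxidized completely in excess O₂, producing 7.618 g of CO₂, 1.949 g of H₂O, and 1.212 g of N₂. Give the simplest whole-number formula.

C4H5N2O

mol C = 7.618 g CO₂ ÷ 44.009 g/mol = 0.17310 mol
mol H = 2 × 1.949 g H₂O ÷ 18.015 g/mol = 0.21638 mol
mol N = 2 × 1.212 g N₂ ÷ 28.014 g/mol = 0.086528 mol
mass O = 4.202 − (2.0791 + 0.21811 + 1.2120) = 0.69278 g → mol O = 0.69278 ÷ 15.999 = 0.043301 mol
Divide by the smallest (0.043301 mol): C 3.998, H 4.997, N 1.998, O 1.000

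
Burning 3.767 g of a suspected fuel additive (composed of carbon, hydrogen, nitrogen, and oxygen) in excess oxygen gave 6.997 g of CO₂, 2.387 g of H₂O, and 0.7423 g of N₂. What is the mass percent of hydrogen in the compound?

7.09%

mol C = 6.997 g CO₂ ÷ 44.009 g/mol = 0.15899 mol
mol H = 2 × 2.387 g H₂O ÷ 18.015 g/mol = 0.26500 mol
mol N = 2 × 0.7423 g N₂ ÷ 28.014 g/mol = 0.052995 mol
mass O = 3.767 − (1.9096 + 0.26712 + 0.74230) = 0.84795 g → mol O = 0.84795 ÷ 15.999 = 0.053000 mol
mass % H = 0.26712 g ÷ 3.767 g × 100%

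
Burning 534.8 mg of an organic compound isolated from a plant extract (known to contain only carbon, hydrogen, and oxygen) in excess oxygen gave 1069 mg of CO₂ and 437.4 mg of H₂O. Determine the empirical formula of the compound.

C2H4O

mol C = 1.069 g CO₂ ÷ 44.009 g/mol = 0.024290 mol
mol H = 2 × 0.4374 g H₂O ÷ 18.015 g/mol = 0.048560 mol
mass O = 0.5348 − (0.29175 + 0.048948) = 0.19410 g → mol O = 0.19410 ÷ 15.999 = 0.012132 mol
Divide by the smallest (0.012132 mol): C 2.002, H 4.003, O 1.000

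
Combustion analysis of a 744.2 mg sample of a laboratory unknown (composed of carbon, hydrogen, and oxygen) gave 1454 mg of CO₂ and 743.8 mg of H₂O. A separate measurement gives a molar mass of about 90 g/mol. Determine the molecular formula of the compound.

mol C = 1.454 g CO₂ ÷ 44.009 g/mol = 0.033039 mol
mol H = 2 × 0.7438 g H₂O ÷ 18.015 g/mol = 0.082576 mol
mass O = 0.7442 − (0.39683 + 0.083236) = 0.26414 g → mol O = 0.26414 ÷ 15.999 = 0.016510 mol
Divide by the smallest (0.016510 mol): C 2.001, H 5.002, O 1.000
Empirical formula: C2H5O
Empirical-formula mass = 45.06 g/mol; 90 ÷ 45.06 ≈ 2, so the molecular formula is C4H10O2.

C4H10O2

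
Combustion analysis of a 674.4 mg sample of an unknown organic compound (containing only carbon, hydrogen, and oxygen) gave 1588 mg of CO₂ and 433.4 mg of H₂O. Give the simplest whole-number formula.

C3H4O

mol C = 1.588 g CO₂ ÷ 44.009 g/mol = 0.036084 mol
mol H = 2 × 0.4334 g H₂O ÷ 18.015 g/mol = 0.048115 mol
mass O = 0.6744 − (0.43340 + 0.048500) = 0.19250 g → mol O = 0.19250 ÷ 15.999 = 0.012032 mol
Divide by the smallest (0.012032 mol): C 2.999, H 3.999, O 1.000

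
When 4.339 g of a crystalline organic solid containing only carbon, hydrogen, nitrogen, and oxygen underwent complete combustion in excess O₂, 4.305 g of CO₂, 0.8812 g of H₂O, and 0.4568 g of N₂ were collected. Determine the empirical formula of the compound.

mol C = 4.305 g CO₂ ÷ 44.009 g/mol = 0.097821 mol
mol H = 2 × 0.8812 g H₂O ÷ 18.015 g/mol = 0.097830 mol
mol N = 2 × 0.4568 g N₂ ÷ 28.014 g/mol = 0.032612 mol
mass O = 4.339 − (1.1749 + 0.098612 + 0.45680) = 2.6087 g → mol O = 2.6087 ÷ 15.999 = 0.16305 mol
Divide by the smallest (0.032612 mol): C 3.000, H 3.000, N 1.000, O 5.000

C3H3NO5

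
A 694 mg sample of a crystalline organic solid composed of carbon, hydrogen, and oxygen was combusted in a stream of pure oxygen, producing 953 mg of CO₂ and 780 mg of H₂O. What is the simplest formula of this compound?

mol C = 0.953 g CO₂ ÷ 44.009 g/mol = 0.02165 mol
mol H = 2 × 0.780 g H₂O ÷ 18.015 g/mol = 0.08659 mol
mass O = 0.694 − (0.2601 + 0.08729) = 0.3466 g → mol O = 0.3466 ÷ 15.999 = 0.02167 mol
Divide by the smallest (0.02165 mol): C 1.000, H 3.999, O 1.000

CH4O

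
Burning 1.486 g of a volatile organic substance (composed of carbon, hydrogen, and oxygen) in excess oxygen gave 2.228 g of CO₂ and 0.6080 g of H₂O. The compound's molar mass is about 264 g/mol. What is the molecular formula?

C9H12O9

mol C = 2.228 g CO₂ ÷ 44.009 g/mol = 0.050626 mol
mol H = 2 × 0.6080 g H₂O ÷ 18.015 g/mol = 0.067499 mol
mass O = 1.486 − (0.60807 + 0.068039) = 0.80989 g → mol O = 0.80989 ÷ 15.999 = 0.050621 mol
Divide by the smallest (0.050621 mol): C 1.000, H 1.333, O 1.000
Multiplying each by 3 gives whole numbers: C 3.00, H 4.00, O 3.00
Empirical formula: C3H4O3
Empirical-formula mass = 88.06 g/mol; 264 ÷ 88.06 ≈ 3, so the molecular formula is C9H12O9.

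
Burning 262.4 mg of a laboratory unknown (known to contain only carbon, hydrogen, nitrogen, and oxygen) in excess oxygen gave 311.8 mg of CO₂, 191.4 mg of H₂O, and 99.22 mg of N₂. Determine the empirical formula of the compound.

mol C = 0.3118 g CO₂ ÷ 44.009 g/mol = 0.0070849 mol
mol H = 2 × 0.1914 g H₂O ÷ 18.015 g/mol = 0.021249 mol
mol N = 2 × 0.09922 g N₂ ÷ 28.014 g/mol = 0.0070836 mol
mass O = 0.2624 − (0.085097 + 0.021419 + 0.099220) = 0.056664 g → mol O = 0.056664 ÷ 15.999 = 0.0035417 mol
Divide by the smallest (0.0035417 mol): C 2.000, H 6.000, N 2.000, O 1.000

C2H6N2O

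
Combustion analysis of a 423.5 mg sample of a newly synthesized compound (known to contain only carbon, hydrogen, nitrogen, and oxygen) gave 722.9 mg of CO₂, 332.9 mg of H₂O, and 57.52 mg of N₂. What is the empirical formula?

mol C = 0.7229 g CO₂ ÷ 44.009 g/mol = 0.016426 mol
mol H = 2 × 0.3329 g H₂O ÷ 18.015 g/mol = 0.036958 mol
mol N = 2 × 0.05752 g N₂ ÷ 28.014 g/mol = 0.0041065 mol
mass O = 0.4235 − (0.19729 + 0.037254 + 0.057520) = 0.13143 g → mol O = 0.13143 ÷ 15.999 = 0.0082150 mol
Divide by the smallest (0.0041065 mol): C 4.000, H 9.000, N 1.000, O 2.000

C4H9NO2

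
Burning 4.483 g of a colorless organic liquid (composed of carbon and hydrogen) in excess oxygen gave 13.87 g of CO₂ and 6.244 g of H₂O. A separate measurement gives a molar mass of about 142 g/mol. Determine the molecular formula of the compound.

mol C = 13.87 g CO₂ ÷ 44.009 g/mol = 0.31516 mol
mol H = 2 × 6.244 g H₂O ÷ 18.015 g/mol = 0.69320 mol
Divide by the smallest (0.31516 mol): C 1.000, H 2.199
Multiplying each by 5 gives whole numbers: C 5.00, H 11.00
Empirical formula: C5H11
Empirical-formula mass = 71.14 g/mol; 142 ÷ 71.14 ≈ 2, so the molecular formula is C10H22.

C10H22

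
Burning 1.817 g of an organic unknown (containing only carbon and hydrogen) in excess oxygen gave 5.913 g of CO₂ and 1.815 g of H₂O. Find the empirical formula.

C2H3

mol C = 5.913 g CO₂ ÷ 44.009 g/mol = 0.13436 mol
mol H = 2 × 1.815 g H₂O ÷ 18.015 g/mol = 0.20150 mol
Divide by the smallest (0.13436 mol): C 1.000, H 1.500
Multiplying each by 2 gives whole numbers: C 2.00, H 3.00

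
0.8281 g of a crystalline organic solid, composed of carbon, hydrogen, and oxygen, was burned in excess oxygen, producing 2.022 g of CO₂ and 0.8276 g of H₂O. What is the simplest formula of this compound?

C4H8O

mol C = 2.022 g CO₂ ÷ 44.009 g/mol = 0.045945 mol
mol H = 2 × 0.8276 g H₂O ÷ 18.015 g/mol = 0.091879 mol
mass O = 0.8281 − (0.55185 + 0.092614) = 0.18364 g → mol O = 0.18364 ÷ 15.999 = 0.011478 mol
Divide by the smallest (0.011478 mol): C 4.003, H 8.005, O 1.000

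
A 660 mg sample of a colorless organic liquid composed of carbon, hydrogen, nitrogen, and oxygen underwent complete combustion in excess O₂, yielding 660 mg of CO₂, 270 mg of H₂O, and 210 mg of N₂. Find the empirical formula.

CH2NO

mol C = 0.660 g CO₂ ÷ 44.009 g/mol = 0.01500 mol
mol H = 2 × 0.270 g H₂O ÷ 18.015 g/mol = 0.02998 mol
mol N = 2 × 0.210 g N₂ ÷ 28.014 g/mol = 0.01499 mol
mass O = 0.660 − (0.1801 + 0.03021 + 0.2100) = 0.2397 g → mol O = 0.2397 ÷ 15.999 = 0.01498 mol
Divide by the smallest (0.01498 mol): C 1.001, H 2.001, N 1.001, O 1.000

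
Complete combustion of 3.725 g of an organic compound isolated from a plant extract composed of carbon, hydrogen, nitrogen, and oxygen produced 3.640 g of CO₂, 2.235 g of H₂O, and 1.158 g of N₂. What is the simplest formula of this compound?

mol C = 3.640 g CO₂ ÷ 44.009 g/mol = 0.082710 mol
mol H = 2 × 2.235 g H₂O ÷ 18.015 g/mol = 0.24813 mol
mol N = 2 × 1.158 g N₂ ÷ 28.014 g/mol = 0.082673 mol
mass O = 3.725 − (0.99343 + 0.25011 + 1.1580) = 1.3235 g → mol O = 1.3235 ÷ 15.999 = 0.082721 mol
Divide by the smallest (0.082673 mol): C 1.000, H 3.001, N 1.000, O 1.001

CH3NO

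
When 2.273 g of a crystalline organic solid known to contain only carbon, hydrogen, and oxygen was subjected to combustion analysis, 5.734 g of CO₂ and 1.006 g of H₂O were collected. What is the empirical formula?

C7H6O2

mol C = 5.734 g CO₂ ÷ 44.009 g/mol = 0.13029 mol
mol H = 2 × 1.006 g H₂O ÷ 18.015 g/mol = 0.11168 mol
mass O = 2.273 − (1.5649 + 0.11258) = 0.59549 g → mol O = 0.59549 ÷ 15.999 = 0.037220 mol
Divide by the smallest (0.037220 mol): C 3.501, H 3.001, O 1.000
Multiplying each by 2 gives whole numbers: C 7.00, H 6.00, O 2.00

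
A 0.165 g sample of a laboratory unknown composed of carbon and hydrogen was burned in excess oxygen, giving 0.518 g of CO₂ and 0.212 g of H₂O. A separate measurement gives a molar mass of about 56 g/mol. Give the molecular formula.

mol C = 0.518 g CO₂ ÷ 44.009 g/mol = 0.01177 mol
mol H = 2 × 0.212 g H₂O ÷ 18.015 g/mol = 0.02354 mol
Divide by the smallest (0.01177 mol): C 1.000, H 2.000
Empirical formula: CH2
Empirical-formula mass = 14.03 g/mol; 56 ÷ 14.03 ≈ 4, so the molecular formula is C4H8.

C4H8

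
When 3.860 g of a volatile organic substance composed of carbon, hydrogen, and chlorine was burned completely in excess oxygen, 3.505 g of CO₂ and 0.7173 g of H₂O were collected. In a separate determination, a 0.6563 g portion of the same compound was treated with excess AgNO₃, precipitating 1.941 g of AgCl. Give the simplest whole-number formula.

mol C = 3.505 g CO₂ ÷ 44.009 g/mol = 0.079643 mol
mol H = 2 × 0.7173 g H₂O ÷ 18.015 g/mol = 0.079634 mol
From the AgCl data: mol Cl per gram of compound = (1.941 ÷ 143.318) ÷ 0.6563 = 0.020636 mol/g, so in the 3.860 g combustion sample mol Cl = 0.079654 mol
Divide by the smallest (0.079634 mol): C 1.000, H 1.000, Cl 1.000

CHCl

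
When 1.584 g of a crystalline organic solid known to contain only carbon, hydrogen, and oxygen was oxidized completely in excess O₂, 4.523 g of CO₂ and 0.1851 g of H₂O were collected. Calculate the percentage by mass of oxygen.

20.76%

mol C = 4.523 g CO₂ ÷ 44.009 g/mol = 0.10277 mol
mol H = 2 × 0.1851 g H₂O ÷ 18.015 g/mol = 0.020550 mol
mass O = 1.584 − (1.2344 + 0.020714) = 0.32886 g → mol O = 0.32886 ÷ 15.999 = 0.020555 mol
mass % O = 0.32886 g ÷ 1.584 g × 100%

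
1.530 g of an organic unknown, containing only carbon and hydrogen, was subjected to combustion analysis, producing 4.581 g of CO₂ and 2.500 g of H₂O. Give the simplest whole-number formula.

C3H8

mol C = 4.581 g CO₂ ÷ 44.009 g/mol = 0.10409 mol
mol H = 2 × 2.500 g H₂O ÷ 18.015 g/mol = 0.27755 mol
Divide by the smallest (0.10409 mol): C 1.000, H 2.666
Multiplying each by 3 gives whole numbers: C 3.00, H 8.00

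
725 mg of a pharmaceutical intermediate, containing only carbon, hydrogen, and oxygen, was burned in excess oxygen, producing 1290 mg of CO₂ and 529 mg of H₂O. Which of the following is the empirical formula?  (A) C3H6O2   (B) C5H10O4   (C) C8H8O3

mol C = 1.29 g CO₂ ÷ 44.009 g/mol = 0.02931 mol
mol H = 2 × 0.529 g H₂O ÷ 18.015 g/mol = 0.05873 mol
mass O = 0.725 − (0.3521 + 0.05920) = 0.3137 g → mol O = 0.3137 ÷ 15.999 = 0.01961 mol
Divide by the smallest (0.01961 mol): C 1.495, H 2.995, O 1.000
Multiplying each by 2 gives whole numbers: C 2.99, H 5.99, O 2.00

(A) C3H6O2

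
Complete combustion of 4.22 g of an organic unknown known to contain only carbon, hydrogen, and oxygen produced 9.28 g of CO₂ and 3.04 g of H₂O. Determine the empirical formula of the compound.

C5H8O2

mol C = 9.28 g CO₂ ÷ 44.009 g/mol = 0.2109 mol
mol H = 2 × 3.04 g H₂O ÷ 18.015 g/mol = 0.3375 mol
mass O = 4.22 − (2.533 + 0.3402) = 1.347 g → mol O = 1.347 ÷ 15.999 = 0.08420 mol
Divide by the smallest (0.08420 mol): C 2.504, H 4.008, O 1.000
Multiplying each by 2 gives whole numbers: C 5.01, H 8.02, O 2.00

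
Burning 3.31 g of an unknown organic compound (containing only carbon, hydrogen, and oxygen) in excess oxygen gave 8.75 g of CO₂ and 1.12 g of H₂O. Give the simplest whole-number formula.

C8H5O2

mol C = 8.75 g CO₂ ÷ 44.009 g/mol = 0.1988 mol
mol H = 2 × 1.12 g H₂O ÷ 18.015 g/mol = 0.1243 mol
mass O = 3.31 − (2.388 + 0.1253) = 0.7966 g → mol O = 0.7966 ÷ 15.999 = 0.04979 mol
Divide by the smallest (0.04979 mol): C 3.993, H 2.497, O 1.000
Multiplying each by 2 gives whole numbers: C 7.99, H 4.99, O 2.00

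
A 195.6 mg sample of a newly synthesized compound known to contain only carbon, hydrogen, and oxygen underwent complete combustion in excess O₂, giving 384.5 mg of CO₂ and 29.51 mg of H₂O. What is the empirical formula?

C8H3O5

mol C = 0.3845 g CO₂ ÷ 44.009 g/mol = 0.0087368 mol
mol H = 2 × 0.02951 g H₂O ÷ 18.015 g/mol = 0.0032762 mol
mass O = 0.1956 − (0.10494 + 0.0033024) = 0.087359 g → mol O = 0.087359 ÷ 15.999 = 0.0054603 mol
Divide by the smallest (0.0032762 mol): C 2.667, H 1.000, O 1.667
Multiplying each by 3 gives whole numbers: C 8.00, H 3.00, O 5.00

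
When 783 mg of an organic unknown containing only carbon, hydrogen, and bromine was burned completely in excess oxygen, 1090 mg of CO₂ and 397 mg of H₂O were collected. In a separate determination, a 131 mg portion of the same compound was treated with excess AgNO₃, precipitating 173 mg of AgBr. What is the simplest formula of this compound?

C9H16Br2

mol C = 1.09 g CO₂ ÷ 44.009 g/mol = 0.02477 mol
mol H = 2 × 0.397 g H₂O ÷ 18.015 g/mol = 0.04407 mol
From the AgBr data: mol Br per gram of compound = (0.173 ÷ 187.772) ÷ 0.131 = 0.007033 mol/g, so in the 0.783 g combustion sample mol Br = 0.005507 mol
Divide by the smallest (0.005507 mol): C 4.498, H 8.004, Br 1.000
Multiplying each by 2 gives whole numbers: C 9.00, H 16.01, Br 2.00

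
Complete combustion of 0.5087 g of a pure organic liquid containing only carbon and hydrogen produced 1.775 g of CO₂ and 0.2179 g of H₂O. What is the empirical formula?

mol C = 1.775 g CO₂ ÷ 44.009 g/mol = 0.040333 mol
mol H = 2 × 0.2179 g H₂O ÷ 18.015 g/mol = 0.024191 mol
Divide by the smallest (0.024191 mol): C 1.667, H 1.000
Multiplying each by 3 gives whole numbers: C 5.00, H 3.00

C5H3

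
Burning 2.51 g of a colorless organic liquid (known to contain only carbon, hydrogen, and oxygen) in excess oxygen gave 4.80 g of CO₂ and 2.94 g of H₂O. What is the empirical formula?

C2H6O

mol C = 4.80 g CO₂ ÷ 44.009 g/mol = 0.1091 mol
mol H = 2 × 2.94 g H₂O ÷ 18.015 g/mol = 0.3264 mol
mass O = 2.51 − (1.310 + 0.3290) = 0.8710 g → mol O = 0.8710 ÷ 15.999 = 0.05444 mol
Divide by the smallest (0.05444 mol): C 2.003, H 5.996, O 1.000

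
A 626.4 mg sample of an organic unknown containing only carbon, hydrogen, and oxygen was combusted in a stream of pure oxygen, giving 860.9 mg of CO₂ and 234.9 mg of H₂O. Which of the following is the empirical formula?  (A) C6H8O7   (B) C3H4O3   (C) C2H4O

(A) C6H8O7

mol C = 0.8609 g CO₂ ÷ 44.009 g/mol = 0.019562 mol
mol H = 2 × 0.2349 g H₂O ÷ 18.015 g/mol = 0.026078 mol
mass O = 0.6264 − (0.23496 + 0.026287) = 0.36516 g → mol O = 0.36516 ÷ 15.999 = 0.022824 mol
Divide by the smallest (0.019562 mol): C 1.000, H 1.333, O 1.167
Multiplying each by 6 gives whole numbers: C 6.00, H 8.00, O 7.00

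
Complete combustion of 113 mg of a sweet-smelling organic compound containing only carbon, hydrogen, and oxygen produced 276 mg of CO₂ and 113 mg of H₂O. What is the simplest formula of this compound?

C4H8O

mol C = 0.276 g CO₂ ÷ 44.009 g/mol = 0.006271 mol
mol H = 2 × 0.113 g H₂O ÷ 18.015 g/mol = 0.01255 mol
mass O = 0.113 − (0.07533 + 0.01265) = 0.02503 g → mol O = 0.02503 ÷ 15.999 = 0.001564 mol
Divide by the smallest (0.001564 mol): C 4.009, H 8.019, O 1.000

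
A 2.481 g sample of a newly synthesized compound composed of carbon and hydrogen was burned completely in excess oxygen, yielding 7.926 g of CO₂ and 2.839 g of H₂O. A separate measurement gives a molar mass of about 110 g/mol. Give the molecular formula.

mol C = 7.926 g CO₂ ÷ 44.009 g/mol = 0.18010 mol
mol H = 2 × 2.839 g H₂O ÷ 18.015 g/mol = 0.31518 mol
Divide by the smallest (0.18010 mol): C 1.000, H 1.750
Multiplying each by 4 gives whole numbers: C 4.00, H 7.00
Empirical formula: C4H7
Empirical-formula mass = 55.10 g/mol; 110 ÷ 55.10 ≈ 2, so the molecular formula is C8H14.

C8H14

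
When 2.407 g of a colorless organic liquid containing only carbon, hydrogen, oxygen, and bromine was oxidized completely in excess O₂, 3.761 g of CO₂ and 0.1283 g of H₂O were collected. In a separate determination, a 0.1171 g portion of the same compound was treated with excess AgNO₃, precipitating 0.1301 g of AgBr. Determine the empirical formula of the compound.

C6HBrO

mol C = 3.761 g CO₂ ÷ 44.009 g/mol = 0.085460 mol
mol H = 2 × 0.1283 g H₂O ÷ 18.015 g/mol = 0.014244 mol
From the AgBr data: mol Br per gram of compound = (0.1301 ÷ 187.772) ÷ 0.1171 = 0.0059168 mol/g, so in the 2.407 g combustion sample mol Br = 0.014242 mol
mass O = 2.407 − (1.0265 + 0.014358 + 1.1380) = 0.22821 g → mol O = 0.22821 ÷ 15.999 = 0.014264 mol
Divide by the smallest (0.014242 mol): C 6.001, H 1.000, Br 1.000, O 1.002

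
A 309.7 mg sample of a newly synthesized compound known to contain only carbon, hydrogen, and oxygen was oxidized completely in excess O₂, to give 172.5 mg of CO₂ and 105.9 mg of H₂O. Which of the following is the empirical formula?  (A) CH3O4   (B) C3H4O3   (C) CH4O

mol C = 0.1725 g CO₂ ÷ 44.009 g/mol = 0.0039197 mol
mol H = 2 × 0.1059 g H₂O ÷ 18.015 g/mol = 0.011757 mol
mass O = 0.3097 − (0.047079 + 0.011851) = 0.25077 g → mol O = 0.25077 ÷ 15.999 = 0.015674 mol
Divide by the smallest (0.0039197 mol): C 1.000, H 2.999, O 3.999

(A) CH3O4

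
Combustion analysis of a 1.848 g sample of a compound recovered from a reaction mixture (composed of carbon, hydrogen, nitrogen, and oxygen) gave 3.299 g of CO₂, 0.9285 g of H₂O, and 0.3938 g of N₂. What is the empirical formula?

mol C = 3.299 g CO₂ ÷ 44.009 g/mol = 0.074962 mol
mol H = 2 × 0.9285 g H₂O ÷ 18.015 g/mol = 0.10308 mol
mol N = 2 × 0.3938 g N₂ ÷ 28.014 g/mol = 0.028115 mol
mass O = 1.848 − (0.90037 + 0.10391 + 0.39380) = 0.44993 g → mol O = 0.44993 ÷ 15.999 = 0.028122 mol
Divide by the smallest (0.028115 mol): C 2.666, H 3.666, N 1.000, O 1.000
Multiplying each by 3 gives whole numbers: C 8.00, H 11.00, N 3.00, O 3.00

C8H11N3O3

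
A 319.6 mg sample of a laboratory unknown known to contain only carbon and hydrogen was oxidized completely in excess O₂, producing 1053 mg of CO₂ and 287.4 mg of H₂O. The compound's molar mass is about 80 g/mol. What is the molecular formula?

C6H8

mol C = 1.053 g CO₂ ÷ 44.009 g/mol = 0.023927 mol
mol H = 2 × 0.2874 g H₂O ÷ 18.015 g/mol = 0.031907 mol
Divide by the smallest (0.023927 mol): C 1.000, H 1.334
Multiplying each by 3 gives whole numbers: C 3.00, H 4.00
Empirical formula: C3H4
Empirical-formula mass = 40.06 g/mol; 80 ÷ 40.06 ≈ 2, so the molecular formula is C6H8.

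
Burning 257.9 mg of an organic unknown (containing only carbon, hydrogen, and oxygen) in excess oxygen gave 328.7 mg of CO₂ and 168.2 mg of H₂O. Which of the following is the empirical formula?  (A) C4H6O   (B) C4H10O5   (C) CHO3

mol C = 0.3287 g CO₂ ÷ 44.009 g/mol = 0.0074689 mol
mol H = 2 × 0.1682 g H₂O ÷ 18.015 g/mol = 0.018673 mol
mass O = 0.2579 − (0.089709 + 0.018823) = 0.14937 g → mol O = 0.14937 ÷ 15.999 = 0.0093361 mol
Divide by the smallest (0.0074689 mol): C 1.000, H 2.500, O 1.250
Multiplying each by 4 gives whole numbers: C 4.00, H 10.00, O 5.00

(B) C4H10O5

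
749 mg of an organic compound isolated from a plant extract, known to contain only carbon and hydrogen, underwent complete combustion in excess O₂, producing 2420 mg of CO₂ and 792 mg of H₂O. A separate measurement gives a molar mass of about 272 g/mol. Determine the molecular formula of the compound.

C20H32

mol C = 2.42 g CO₂ ÷ 44.009 g/mol = 0.05499 mol
mol H = 2 × 0.792 g H₂O ÷ 18.015 g/mol = 0.08793 mol
Divide by the smallest (0.05499 mol): C 1.000, H 1.599
Multiplying each by 5 gives whole numbers: C 5.00, H 7.99
Empirical formula: C5H8
Empirical-formula mass = 68.12 g/mol; 272 ÷ 68.12 ≈ 4, so the molecular formula is C20H32.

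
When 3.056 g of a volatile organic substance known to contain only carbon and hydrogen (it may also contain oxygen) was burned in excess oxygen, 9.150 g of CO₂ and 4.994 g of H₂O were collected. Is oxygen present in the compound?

mol C = 9.150 g CO₂ ÷ 44.009 g/mol = 0.20791 mol
mol H = 2 × 4.994 g H₂O ÷ 18.015 g/mol = 0.55443 mol
C and H together account for 3.0561 g — essentially the entire 3.056 g sample — so the compound contains no oxygen.

no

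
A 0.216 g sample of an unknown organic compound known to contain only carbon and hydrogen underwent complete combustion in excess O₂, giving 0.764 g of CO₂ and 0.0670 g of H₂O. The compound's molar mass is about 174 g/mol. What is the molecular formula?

C14H6

mol C = 0.764 g CO₂ ÷ 44.009 g/mol = 0.01736 mol
mol H = 2 × 0.0670 g H₂O ÷ 18.015 g/mol = 0.007438 mol
Divide by the smallest (0.007438 mol): C 2.334, H 1.000
Multiplying each by 3 gives whole numbers: C 7.00, H 3.00
Empirical formula: C7H3
Empirical-formula mass = 87.10 g/mol; 174 ÷ 87.10 ≈ 2, so the molecular formula is C14H6.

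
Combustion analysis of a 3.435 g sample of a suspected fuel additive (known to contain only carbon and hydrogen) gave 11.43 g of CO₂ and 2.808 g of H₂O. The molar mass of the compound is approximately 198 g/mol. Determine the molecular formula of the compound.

mol C = 11.43 g CO₂ ÷ 44.009 g/mol = 0.25972 mol
mol H = 2 × 2.808 g H₂O ÷ 18.015 g/mol = 0.31174 mol
Divide by the smallest (0.25972 mol): C 1.000, H 1.200
Multiplying each by 5 gives whole numbers: C 5.00, H 6.00
Empirical formula: C5H6
Empirical-formula mass = 66.10 g/mol; 198 ÷ 66.10 ≈ 3, so the molecular formula is C15H18.

C15H18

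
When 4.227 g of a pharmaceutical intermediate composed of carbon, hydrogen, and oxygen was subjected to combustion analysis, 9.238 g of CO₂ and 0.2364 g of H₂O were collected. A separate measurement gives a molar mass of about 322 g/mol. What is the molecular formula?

mol C = 9.238 g CO₂ ÷ 44.009 g/mol = 0.20991 mol
mol H = 2 × 0.2364 g H₂O ÷ 18.015 g/mol = 0.026245 mol
mass O = 4.227 − (2.5212 + 0.026455) = 1.6793 g → mol O = 1.6793 ÷ 15.999 = 0.10496 mol
Divide by the smallest (0.026245 mol): C 7.998, H 1.000, O 3.999
Empirical formula: C8HO4
Empirical-formula mass = 161.09 g/mol; 322 ÷ 161.09 ≈ 2, so the molecular formula is C16H2O8.

C16H2O8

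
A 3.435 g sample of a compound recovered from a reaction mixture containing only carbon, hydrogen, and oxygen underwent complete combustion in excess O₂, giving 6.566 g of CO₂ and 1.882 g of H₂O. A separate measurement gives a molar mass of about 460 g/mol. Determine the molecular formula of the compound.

C20H28O12

mol C = 6.566 g CO₂ ÷ 44.009 g/mol = 0.14920 mol
mol H = 2 × 1.882 g H₂O ÷ 18.015 g/mol = 0.20894 mol
mass O = 3.435 − (1.7920 + 0.21061) = 1.4324 g → mol O = 1.4324 ÷ 15.999 = 0.089530 mol
Divide by the smallest (0.089530 mol): C 1.666, H 2.334, O 1.000
Multiplying each by 3 gives whole numbers: C 5.00, H 7.00, O 3.00
Empirical formula: C5H7O3
Empirical-formula mass = 115.11 g/mol; 460 ÷ 115.11 ≈ 4, so the molecular formula is C20H28O12.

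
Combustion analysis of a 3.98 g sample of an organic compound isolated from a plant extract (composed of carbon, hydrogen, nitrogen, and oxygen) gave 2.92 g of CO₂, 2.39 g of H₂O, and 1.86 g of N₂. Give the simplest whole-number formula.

mol C = 2.92 g CO₂ ÷ 44.009 g/mol = 0.06635 mol
mol H = 2 × 2.39 g H₂O ÷ 18.015 g/mol = 0.2653 mol
mol N = 2 × 1.86 g N₂ ÷ 28.014 g/mol = 0.1328 mol
mass O = 3.98 − (0.7969 + 0.2675 + 1.860) = 1.056 g → mol O = 1.056 ÷ 15.999 = 0.06598 mol
Divide by the smallest (0.06598 mol): C 1.006, H 4.021, N 2.013, O 1.000

CH4N2O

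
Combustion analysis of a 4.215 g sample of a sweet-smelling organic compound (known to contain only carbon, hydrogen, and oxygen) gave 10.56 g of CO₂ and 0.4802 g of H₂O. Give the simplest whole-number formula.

C9H2O3

mol C = 10.56 g CO₂ ÷ 44.009 g/mol = 0.23995 mol
mol H = 2 × 0.4802 g H₂O ÷ 18.015 g/mol = 0.053311 mol
mass O = 4.215 − (2.8821 + 0.053738) = 1.2792 g → mol O = 1.2792 ÷ 15.999 = 0.079956 mol
Divide by the smallest (0.053311 mol): C 4.501, H 1.000, O 1.500
Multiplying each by 2 gives whole numbers: C 9.00, H 2.00, O 3.00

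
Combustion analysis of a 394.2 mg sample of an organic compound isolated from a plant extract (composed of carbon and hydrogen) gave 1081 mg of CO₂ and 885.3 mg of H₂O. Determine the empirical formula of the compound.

CH4

mol C = 1.081 g CO₂ ÷ 44.009 g/mol = 0.024563 mol
mol H = 2 × 0.8853 g H₂O ÷ 18.015 g/mol = 0.098285 mol
Divide by the smallest (0.024563 mol): C 1.000, H 4.001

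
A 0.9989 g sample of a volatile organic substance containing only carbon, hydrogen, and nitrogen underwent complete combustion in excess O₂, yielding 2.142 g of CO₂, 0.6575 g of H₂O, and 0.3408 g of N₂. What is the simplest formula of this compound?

C2H3N

mol C = 2.142 g CO₂ ÷ 44.009 g/mol = 0.048672 mol
mol H = 2 × 0.6575 g H₂O ÷ 18.015 g/mol = 0.072995 mol
mol N = 2 × 0.3408 g N₂ ÷ 28.014 g/mol = 0.024331 mol
Divide by the smallest (0.024331 mol): C 2.000, H 3.000, N 1.000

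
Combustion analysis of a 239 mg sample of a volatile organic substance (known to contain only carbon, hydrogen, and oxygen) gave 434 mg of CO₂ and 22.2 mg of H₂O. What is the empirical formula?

mol C = 0.434 g CO₂ ÷ 44.009 g/mol = 0.009862 mol
mol H = 2 × 0.0222 g H₂O ÷ 18.015 g/mol = 0.002465 mol
mass O = 0.239 − (0.1184 + 0.002484) = 0.1181 g → mol O = 0.1181 ÷ 15.999 = 0.007380 mol
Divide by the smallest (0.002465 mol): C 4.001, H 1.000, O 2.994

C4HO3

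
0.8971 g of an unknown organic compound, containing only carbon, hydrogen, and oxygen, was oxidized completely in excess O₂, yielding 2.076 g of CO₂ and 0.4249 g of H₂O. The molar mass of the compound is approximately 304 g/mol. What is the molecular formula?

mol C = 2.076 g CO₂ ÷ 44.009 g/mol = 0.047172 mol
mol H = 2 × 0.4249 g H₂O ÷ 18.015 g/mol = 0.047172 mol
mass O = 0.8971 − (0.56658 + 0.047549) = 0.28297 g → mol O = 0.28297 ÷ 15.999 = 0.017686 mol
Divide by the smallest (0.017686 mol): C 2.667, H 2.667, O 1.000
Multiplying each by 3 gives whole numbers: C 8.00, H 8.00, O 3.00
Empirical formula: C8H8O3
Empirical-formula mass = 152.15 g/mol; 304 ÷ 152.15 ≈ 2, so the molecular formula is C16H16O6.

C16H16O6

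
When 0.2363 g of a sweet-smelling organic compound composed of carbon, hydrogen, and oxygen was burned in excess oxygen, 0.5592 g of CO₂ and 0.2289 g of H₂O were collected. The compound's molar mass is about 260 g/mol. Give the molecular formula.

mol C = 0.5592 g CO₂ ÷ 44.009 g/mol = 0.012706 mol
mol H = 2 × 0.2289 g H₂O ÷ 18.015 g/mol = 0.025412 mol
mass O = 0.2363 − (0.15262 + 0.025615) = 0.058067 g → mol O = 0.058067 ÷ 15.999 = 0.0036294 mol
Divide by the smallest (0.0036294 mol): C 3.501, H 7.002, O 1.000
Multiplying each by 2 gives whole numbers: C 7.00, H 14.00, O 2.00
Empirical formula: C7H14O2
Empirical-formula mass = 130.19 g/mol; 260 ÷ 130.19 ≈ 2, so the molecular formula is C14H28O4.

C14H28O4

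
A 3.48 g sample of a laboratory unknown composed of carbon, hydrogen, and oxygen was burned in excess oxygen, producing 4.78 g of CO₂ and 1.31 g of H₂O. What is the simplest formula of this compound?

mol C = 4.78 g CO₂ ÷ 44.009 g/mol = 0.1086 mol
mol H = 2 × 1.31 g H₂O ÷ 18.015 g/mol = 0.1454 mol
mass O = 3.48 − (1.305 + 0.1466) = 2.029 g → mol O = 2.029 ÷ 15.999 = 0.1268 mol
Divide by the smallest (0.1086 mol): C 1.000, H 1.339, O 1.168
Multiplying each by 6 gives whole numbers: C 6.00, H 8.03, O 7.01

C6H8O7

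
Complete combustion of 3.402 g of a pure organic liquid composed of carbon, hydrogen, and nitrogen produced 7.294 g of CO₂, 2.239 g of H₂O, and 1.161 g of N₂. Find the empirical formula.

mol C = 7.294 g CO₂ ÷ 44.009 g/mol = 0.16574 mol
mol H = 2 × 2.239 g H₂O ÷ 18.015 g/mol = 0.24857 mol
mol N = 2 × 1.161 g N₂ ÷ 28.014 g/mol = 0.082887 mol
Divide by the smallest (0.082887 mol): C 2.000, H 2.999, N 1.000

C2H3N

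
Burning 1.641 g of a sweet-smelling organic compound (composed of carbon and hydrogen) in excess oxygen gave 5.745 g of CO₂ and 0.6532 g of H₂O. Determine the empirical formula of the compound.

C9H5

mol C = 5.745 g CO₂ ÷ 44.009 g/mol = 0.13054 mol
mol H = 2 × 0.6532 g H₂O ÷ 18.015 g/mol = 0.072517 mol
Divide by the smallest (0.072517 mol): C 1.800, H 1.000
Multiplying each by 5 gives whole numbers: C 9.00, H 5.00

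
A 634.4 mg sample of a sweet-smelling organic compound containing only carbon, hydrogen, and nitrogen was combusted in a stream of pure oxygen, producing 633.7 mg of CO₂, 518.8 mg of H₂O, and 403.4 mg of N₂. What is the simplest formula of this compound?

mol C = 0.6337 g CO₂ ÷ 44.009 g/mol = 0.014399 mol
mol H = 2 × 0.5188 g H₂O ÷ 18.015 g/mol = 0.057596 mol
mol N = 2 × 0.4034 g N₂ ÷ 28.014 g/mol = 0.028800 mol
Divide by the smallest (0.014399 mol): C 1.000, H 4.000, N 2.000

CH4N2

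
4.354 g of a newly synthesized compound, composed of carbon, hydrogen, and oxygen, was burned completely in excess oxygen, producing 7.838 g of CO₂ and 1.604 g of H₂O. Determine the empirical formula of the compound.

C7H7O5

mol C = 7.838 g CO₂ ÷ 44.009 g/mol = 0.17810 mol
mol H = 2 × 1.604 g H₂O ÷ 18.015 g/mol = 0.17807 mol
mass O = 4.354 − (2.1392 + 0.17950) = 2.0353 g → mol O = 2.0353 ÷ 15.999 = 0.12722 mol
Divide by the smallest (0.12722 mol): C 1.400, H 1.400, O 1.000
Multiplying each by 5 gives whole numbers: C 7.00, H 7.00, O 5.00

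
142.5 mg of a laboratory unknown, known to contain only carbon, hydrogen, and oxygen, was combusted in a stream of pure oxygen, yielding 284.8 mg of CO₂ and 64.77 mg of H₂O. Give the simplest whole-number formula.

C9H10O5

mol C = 0.2848 g CO₂ ÷ 44.009 g/mol = 0.0064714 mol
mol H = 2 × 0.06477 g H₂O ÷ 18.015 g/mol = 0.0071907 mol
mass O = 0.1425 − (0.077728 + 0.0072482) = 0.057524 g → mol O = 0.057524 ÷ 15.999 = 0.0035955 mol
Divide by the smallest (0.0035955 mol): C 1.800, H 2.000, O 1.000
Multiplying each by 5 gives whole numbers: C 9.00, H 10.00, O 5.00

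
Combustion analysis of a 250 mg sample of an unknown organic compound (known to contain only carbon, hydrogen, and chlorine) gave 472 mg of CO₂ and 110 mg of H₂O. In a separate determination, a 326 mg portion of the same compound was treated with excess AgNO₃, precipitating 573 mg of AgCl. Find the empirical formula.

mol C = 0.472 g CO₂ ÷ 44.009 g/mol = 0.01073 mol
mol H = 2 × 0.110 g H₂O ÷ 18.015 g/mol = 0.01221 mol
From the AgCl data: mol Cl per gram of compound = (0.573 ÷ 143.318) ÷ 0.326 = 0.01226 mol/g, so in the 0.250 g combustion sample mol Cl = 0.003066 mol
Divide by the smallest (0.003066 mol): C 3.498, H 3.983, Cl 1.000
Multiplying each by 2 gives whole numbers: C 7.00, H 7.97, Cl 2.00

C7H8Cl2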